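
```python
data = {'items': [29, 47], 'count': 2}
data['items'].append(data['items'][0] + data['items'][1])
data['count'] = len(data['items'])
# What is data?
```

After line 1: data = {'items': [29, 47], 'count': 2}
After line 2 (append 29 + 47 = 76): data = {'items': [29, 47, 76], 'count': 2}
After line 3 (count = len(items) = 3): data = {'items': [29, 47, 76], 'count': 3}

{'items': [29, 47, 76], 'count': 3}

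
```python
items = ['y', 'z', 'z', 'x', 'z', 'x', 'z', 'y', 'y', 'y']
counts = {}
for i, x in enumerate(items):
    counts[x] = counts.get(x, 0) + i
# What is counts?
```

Initial: counts = {}, items = ['y', 'z', 'z', 'x', 'z', 'x', 'z', 'y', 'y', 'y']
i=0, x='y': counts = {'y': 0}
i=1, x='z': counts = {'y': 0, 'z': 1}
i=2, x='z': counts = {'y': 0, 'z': 3}
i=3, x='x': counts = {'y': 0, 'z': 3, 'x': 3}
i=4, x='z': counts = {'y': 0, 'z': 7, 'x': 3}
i=5, x='x': counts = {'y': 0, 'z': 7, 'x': 8}
i=6, x='z': counts = {'y': 0, 'z': 13, 'x': 8}
i=7, x='y': counts = {'y': 7, 'z': 13, 'x': 8}
i=8, x='y': counts = {'y': 15, 'z': 13, 'x': 8}
i=9, x='y': counts = {'y': 24, 'z': 13, 'x': 8}

{'y': 24, 'z': 13, 'x': 8}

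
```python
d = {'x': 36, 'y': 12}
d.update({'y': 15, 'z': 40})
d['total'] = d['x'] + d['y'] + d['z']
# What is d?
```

After line 1: d = {'x': 36, 'y': 12}
After line 2 (y overwritten, z added): d = {'x': 36, 'y': 15, 'z': 40}
After line 3 (total = 36 + 15 + 40 = 91): d = {'x': 36, 'y': 15, 'z': 40, 'total': 91}

{'x': 36, 'y': 15, 'z': 40, 'total': 91}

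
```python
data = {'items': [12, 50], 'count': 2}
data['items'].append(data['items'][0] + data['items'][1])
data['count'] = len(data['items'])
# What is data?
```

After line 1: data = {'items': [12, 50], 'count': 2}
After line 2 (append 12 + 50 = 62): data = {'items': [12, 50, 62], 'count': 2}
After line 3 (count = len(items) = 3): data = {'items': [12, 50, 62], 'count': 3}

{'items': [12, 50, 62], 'count': 3}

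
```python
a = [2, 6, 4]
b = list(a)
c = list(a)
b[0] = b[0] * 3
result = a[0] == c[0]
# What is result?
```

After line 1: a = [2, 6, 4]
After line 2 (b = list(a), copy): a = [2, 6, 4], b = [2, 6, 4]
After line 3 (c = list(a) is a copy, new object): c = [2, 6, 4]
After line 4 (b[0] = 2 * 3 = 6; only b mutates (copy)): a = [2, 6, 4], b = [6, 6, 4], c = [2, 6, 4]
After line 5 (a[0] = 2, c[0] = 2; result = True)

True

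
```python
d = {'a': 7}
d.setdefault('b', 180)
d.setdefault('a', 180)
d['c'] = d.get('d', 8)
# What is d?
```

After line 1: d = {'a': 7}
After line 2 (setdefault adds 'b'=180): d = {'a': 7, 'b': 180}
After line 3 (setdefault 'a' no-op, already exists): d = {'a': 7, 'b': 180}
After line 4 (get('d', 8) returns default since 'd' not in d): d = {'a': 7, 'b': 180, 'c': 8}

{'a': 7, 'b': 180, 'c': 8}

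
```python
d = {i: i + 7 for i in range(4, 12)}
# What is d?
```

{4: 11, 5: 12, 6: 13, 7: 14, 8: 15, 9: 16, 10: 17, 11: 18}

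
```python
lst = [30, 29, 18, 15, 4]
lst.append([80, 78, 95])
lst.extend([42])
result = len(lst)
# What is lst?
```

After line 1: lst = [30, 29, 18, 15, 4]
After line 2 (append adds [80, 78, 95] as single element): lst = [30, 29, 18, 15, 4, [80, 78, 95]]
After line 3 (extend unpacks [42], adds 42): lst = [30, 29, 18, 15, 4, [80, 78, 95], 42]
After line 4: result = len(lst) = 7

[30, 29, 18, 15, 4, [80, 78, 95], 42]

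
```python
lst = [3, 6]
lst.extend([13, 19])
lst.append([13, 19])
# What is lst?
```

After line 1: lst = [3, 6]
After line 2 (extend unpacks [13, 19]): lst = [3, 6, 13, 19]
After line 3 (append adds [13, 19] as single element): lst = [3, 6, 13, 19, [13, 19]]

[3, 6, 13, 19, [13, 19]]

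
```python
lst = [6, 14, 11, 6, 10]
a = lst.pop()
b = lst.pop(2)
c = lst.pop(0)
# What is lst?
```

After line 1: lst = [6, 14, 11, 6, 10]
After line 2 (pop() -> a = 10): lst = [6, 14, 11, 6]
After line 3 (pop(2) -> b = 11): lst = [6, 14, 6]
After line 4 (pop(0) -> c = 6): lst = [14, 6]

[14, 6]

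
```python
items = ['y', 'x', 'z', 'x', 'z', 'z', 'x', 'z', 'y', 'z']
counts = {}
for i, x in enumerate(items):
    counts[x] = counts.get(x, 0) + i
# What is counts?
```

Initial: counts = {}, items = ['y', 'x', 'z', 'x', 'z', 'z', 'x', 'z', 'y', 'z']
i=0, x='y': counts = {'y': 0}
i=1, x='x': counts = {'y': 0, 'x': 1}
i=2, x='z': counts = {'y': 0, 'x': 1, 'z': 2}
i=3, x='x': counts = {'y': 0, 'x': 4, 'z': 2}
i=4, x='z': counts = {'y': 0, 'x': 4, 'z': 6}
i=5, x='z': counts = {'y': 0, 'x': 4, 'z': 11}
i=6, x='x': counts = {'y': 0, 'x': 10, 'z': 11}
i=7, x='z': counts = {'y': 0, 'x': 10, 'z': 18}
i=8, x='y': counts = {'y': 8, 'x': 10, 'z': 18}
i=9, x='z': counts = {'y': 8, 'x': 10, 'z': 27}

{'y': 8, 'x': 10, 'z': 27}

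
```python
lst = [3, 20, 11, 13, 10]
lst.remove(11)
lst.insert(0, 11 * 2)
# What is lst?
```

After line 1: lst = [3, 20, 11, 13, 10]
After line 2 (remove first 11): lst = [3, 20, 13, 10]
After line 3 (insert 22 at index 0): lst = [22, 3, 20, 13, 10]

[22, 3, 20, 13, 10]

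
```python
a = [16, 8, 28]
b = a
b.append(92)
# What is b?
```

After line 1: a = [16, 8, 28]
After line 2 (b = a is an alias, same object): a = [16, 8, 28], b = [16, 8, 28]
After line 3 (b.append mutates the shared list): a = [16, 8, 28, 92], b = [16, 8, 28, 92]

[16, 8, 28, 92]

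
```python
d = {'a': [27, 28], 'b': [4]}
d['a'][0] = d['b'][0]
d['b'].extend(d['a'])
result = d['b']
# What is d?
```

After line 1: d = {'a': [27, 28], 'b': [4]}
After line 2 (a[0] = b[0] = 4): d = {'a': [4, 28], 'b': [4]}
After line 3 (b.extend(a) appends [4, 28]): d = {'a': [4, 28], 'b': [4, 4, 28]}
After line 4: result = d['b'] = [4, 4, 28]

{'a': [4, 28], 'b': [4, 4, 28]}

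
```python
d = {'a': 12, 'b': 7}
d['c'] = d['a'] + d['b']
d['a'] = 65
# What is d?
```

After line 1: d = {'a': 12, 'b': 7}
After line 2 (d['c'] = 12 + 7): d = {'a': 12, 'b': 7, 'c': 19}
After line 3: d = {'a': 65, 'b': 7, 'c': 19}

{'a': 65, 'b': 7, 'c': 19}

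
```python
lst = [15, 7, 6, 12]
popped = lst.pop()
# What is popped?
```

12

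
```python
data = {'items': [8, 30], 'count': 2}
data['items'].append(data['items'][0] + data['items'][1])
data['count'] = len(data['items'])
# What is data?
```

After line 1: data = {'items': [8, 30], 'count': 2}
After line 2 (append 8 + 30 = 38): data = {'items': [8, 30, 38], 'count': 2}
After line 3 (count = len(items) = 3): data = {'items': [8, 30, 38], 'count': 3}

{'items': [8, 30, 38], 'count': 3}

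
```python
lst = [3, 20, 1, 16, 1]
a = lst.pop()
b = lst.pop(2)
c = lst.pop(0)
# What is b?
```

After line 1: lst = [3, 20, 1, 16, 1]
After line 2 (pop() -> a = 1): lst = [3, 20, 1, 16]
After line 3 (pop(2) -> b = 1): lst = [3, 20, 16]
After line 4 (pop(0) -> c = 3): lst = [20, 16]

1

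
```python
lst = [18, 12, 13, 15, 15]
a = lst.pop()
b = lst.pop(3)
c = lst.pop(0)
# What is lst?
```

After line 1: lst = [18, 12, 13, 15, 15]
After line 2 (pop() -> a = 15): lst = [18, 12, 13, 15]
After line 3 (pop(3) -> b = 15): lst = [18, 12, 13]
After line 4 (pop(0) -> c = 18): lst = [12, 13]

[12, 13]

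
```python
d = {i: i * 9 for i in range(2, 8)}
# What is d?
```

{2: 18, 3: 27, 4: 36, 5: 45, 6: 54, 7: 63}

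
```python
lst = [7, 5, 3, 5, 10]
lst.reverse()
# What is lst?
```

[10, 5, 3, 5, 7]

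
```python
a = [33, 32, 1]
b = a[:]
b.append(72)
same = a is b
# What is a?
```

After line 1: a = [33, 32, 1]
After line 2 (b = a[:] is a shallow copy, new object): a = [33, 32, 1], b = [33, 32, 1]
After line 3 (append only mutates b): a = [33, 32, 1], b = [33, 32, 1, 72]
After line 4 (same = a is b; different objects -> False): same = False

[33, 32, 1]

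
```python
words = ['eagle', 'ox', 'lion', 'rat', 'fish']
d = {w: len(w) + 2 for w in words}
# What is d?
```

{'eagle': 7, 'ox': 4, 'lion': 6, 'rat': 5, 'fish': 6}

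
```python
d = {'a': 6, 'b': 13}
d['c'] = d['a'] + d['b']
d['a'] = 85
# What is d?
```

After line 1: d = {'a': 6, 'b': 13}
After line 2 (d['c'] = 6 + 13): d = {'a': 6, 'b': 13, 'c': 19}
After line 3: d = {'a': 85, 'b': 13, 'c': 19}

{'a': 85, 'b': 13, 'c': 19}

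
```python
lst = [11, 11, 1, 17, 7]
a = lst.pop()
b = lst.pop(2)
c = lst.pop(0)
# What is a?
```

After line 1: lst = [11, 11, 1, 17, 7]
After line 2 (pop() -> a = 7): lst = [11, 11, 1, 17]
After line 3 (pop(2) -> b = 1): lst = [11, 11, 17]
After line 4 (pop(0) -> c = 11): lst = [11, 17]

7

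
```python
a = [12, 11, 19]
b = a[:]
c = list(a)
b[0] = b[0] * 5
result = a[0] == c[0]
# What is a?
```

After line 1: a = [12, 11, 19]
After line 2 (b = a[:], copy): a = [12, 11, 19], b = [12, 11, 19]
After line 3 (c = list(a) is a copy, new object): c = [12, 11, 19]
After line 4 (b[0] = 12 * 5 = 60; only b mutates (copy)): a = [12, 11, 19], b = [60, 11, 19], c = [12, 11, 19]
After line 5 (a[0] = 12, c[0] = 12; result = True)

[12, 11, 19]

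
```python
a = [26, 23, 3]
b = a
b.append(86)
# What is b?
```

After line 1: a = [26, 23, 3]
After line 2 (b = a is an alias, same object): a = [26, 23, 3], b = [26, 23, 3]
After line 3 (b.append mutates the shared list): a = [26, 23, 3, 86], b = [26, 23, 3, 86]

[26, 23, 3, 86]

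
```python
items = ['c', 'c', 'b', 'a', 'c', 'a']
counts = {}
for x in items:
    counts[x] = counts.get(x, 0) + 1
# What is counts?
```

Initial: counts = {}, items = ['c', 'c', 'b', 'a', 'c', 'a']
See 'c': counts = {'c': 1}
See 'c': counts = {'c': 2}
See 'b': counts = {'c': 2, 'b': 1}
See 'a': counts = {'c': 2, 'b': 1, 'a': 1}
See 'c': counts = {'c': 3, 'b': 1, 'a': 1}
See 'a': counts = {'c': 3, 'b': 1, 'a': 2}

{'c': 3, 'b': 1, 'a': 2}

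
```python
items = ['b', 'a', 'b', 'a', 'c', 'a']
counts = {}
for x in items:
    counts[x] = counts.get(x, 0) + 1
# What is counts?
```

Initial: counts = {}, items = ['b', 'a', 'b', 'a', 'c', 'a']
See 'b': counts = {'b': 1}
See 'a': counts = {'b': 1, 'a': 1}
See 'b': counts = {'b': 2, 'a': 1}
See 'a': counts = {'b': 2, 'a': 2}
See 'c': counts = {'b': 2, 'a': 2, 'c': 1}
See 'a': counts = {'b': 2, 'a': 3, 'c': 1}

{'b': 2, 'a': 3, 'c': 1}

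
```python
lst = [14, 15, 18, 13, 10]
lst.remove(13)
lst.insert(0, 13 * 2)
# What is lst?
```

After line 1: lst = [14, 15, 18, 13, 10]
After line 2 (remove first 13): lst = [14, 15, 18, 10]
After line 3 (insert 26 at index 0): lst = [26, 14, 15, 18, 10]

[26, 14, 15, 18, 10]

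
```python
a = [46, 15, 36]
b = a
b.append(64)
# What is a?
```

After line 1: a = [46, 15, 36]
After line 2 (b = a is an alias, same object): a = [46, 15, 36], b = [46, 15, 36]
After line 3 (b.append mutates the shared list): a = [46, 15, 36, 64], b = [46, 15, 36, 64]

[46, 15, 36, 64]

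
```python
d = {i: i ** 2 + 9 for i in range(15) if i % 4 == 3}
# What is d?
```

{3: 18, 7: 58, 11: 130}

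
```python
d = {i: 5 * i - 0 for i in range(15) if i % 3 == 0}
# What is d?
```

{0: 0, 3: 15, 6: 30, 9: 45, 12: 60}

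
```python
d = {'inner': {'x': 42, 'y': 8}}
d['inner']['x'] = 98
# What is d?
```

After line 1: d = {'inner': {'x': 42, 'y': 8}}
After line 2 (inner x overwritten): d = {'inner': {'x': 98, 'y': 8}}

{'inner': {'x': 98, 'y': 8}}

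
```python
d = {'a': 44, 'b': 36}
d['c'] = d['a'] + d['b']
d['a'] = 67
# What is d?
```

After line 1: d = {'a': 44, 'b': 36}
After line 2 (d['c'] = 44 + 36): d = {'a': 44, 'b': 36, 'c': 80}
After line 3: d = {'a': 67, 'b': 36, 'c': 80}

{'a': 67, 'b': 36, 'c': 80}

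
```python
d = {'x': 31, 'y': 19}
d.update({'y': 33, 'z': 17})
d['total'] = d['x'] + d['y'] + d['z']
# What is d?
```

After line 1: d = {'x': 31, 'y': 19}
After line 2 (y overwritten, z added): d = {'x': 31, 'y': 33, 'z': 17}
After line 3 (total = 31 + 33 + 17 = 81): d = {'x': 31, 'y': 33, 'z': 17, 'total': 81}

{'x': 31, 'y': 33, 'z': 17, 'total': 81}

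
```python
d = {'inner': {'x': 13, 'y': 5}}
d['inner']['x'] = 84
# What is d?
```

After line 1: d = {'inner': {'x': 13, 'y': 5}}
After line 2 (inner x overwritten): d = {'inner': {'x': 84, 'y': 5}}

{'inner': {'x': 84, 'y': 5}}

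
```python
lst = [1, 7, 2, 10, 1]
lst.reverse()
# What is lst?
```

[1, 10, 2, 7, 1]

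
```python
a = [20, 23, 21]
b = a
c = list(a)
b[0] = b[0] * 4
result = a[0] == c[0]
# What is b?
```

After line 1: a = [20, 23, 21]
After line 2 (b = a, alias): a = [20, 23, 21], b = [20, 23, 21]
After line 3 (c = list(a) is a copy, new object): c = [20, 23, 21]
After line 4 (b[0] = 20 * 4 = 80; mutates shared a/b): a = b = [80, 23, 21], c = [20, 23, 21]
After line 5 (a[0] = 80, c[0] = 20; result = False)

[80, 23, 21]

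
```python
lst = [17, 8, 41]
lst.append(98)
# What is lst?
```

[17, 8, 41, 98]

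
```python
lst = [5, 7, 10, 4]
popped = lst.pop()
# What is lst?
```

[5, 7, 10]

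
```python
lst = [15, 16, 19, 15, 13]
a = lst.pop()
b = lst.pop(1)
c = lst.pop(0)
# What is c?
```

After line 1: lst = [15, 16, 19, 15, 13]
After line 2 (pop() -> a = 13): lst = [15, 16, 19, 15]
After line 3 (pop(1) -> b = 16): lst = [15, 19, 15]
After line 4 (pop(0) -> c = 15): lst = [19, 15]

15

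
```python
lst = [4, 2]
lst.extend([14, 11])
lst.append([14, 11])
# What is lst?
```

After line 1: lst = [4, 2]
After line 2 (extend unpacks [14, 11]): lst = [4, 2, 14, 11]
After line 3 (append adds [14, 11] as single element): lst = [4, 2, 14, 11, [14, 11]]

[4, 2, 14, 11, [14, 11]]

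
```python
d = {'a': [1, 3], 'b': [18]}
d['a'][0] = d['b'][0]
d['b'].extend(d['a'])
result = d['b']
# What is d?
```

After line 1: d = {'a': [1, 3], 'b': [18]}
After line 2 (a[0] = b[0] = 18): d = {'a': [18, 3], 'b': [18]}
After line 3 (b.extend(a) appends [18, 3]): d = {'a': [18, 3], 'b': [18, 18, 3]}
After line 4: result = d['b'] = [18, 18, 3]

{'a': [18, 3], 'b': [18, 18, 3]}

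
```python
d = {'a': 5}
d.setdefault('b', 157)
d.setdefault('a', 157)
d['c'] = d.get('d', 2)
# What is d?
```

After line 1: d = {'a': 5}
After line 2 (setdefault adds 'b'=157): d = {'a': 5, 'b': 157}
After line 3 (setdefault 'a' no-op, already exists): d = {'a': 5, 'b': 157}
After line 4 (get('d', 2) returns default since 'd' not in d): d = {'a': 5, 'b': 157, 'c': 2}

{'a': 5, 'b': 157, 'c': 2}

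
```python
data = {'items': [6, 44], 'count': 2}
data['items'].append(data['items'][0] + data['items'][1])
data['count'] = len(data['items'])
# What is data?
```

After line 1: data = {'items': [6, 44], 'count': 2}
After line 2 (append 6 + 44 = 50): data = {'items': [6, 44, 50], 'count': 2}
After line 3 (count = len(items) = 3): data = {'items': [6, 44, 50], 'count': 3}

{'items': [6, 44, 50], 'count': 3}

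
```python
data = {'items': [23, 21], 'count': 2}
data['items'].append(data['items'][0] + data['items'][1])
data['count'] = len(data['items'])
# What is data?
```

After line 1: data = {'items': [23, 21], 'count': 2}
After line 2 (append 23 + 21 = 44): data = {'items': [23, 21, 44], 'count': 2}
After line 3 (count = len(items) = 3): data = {'items': [23, 21, 44], 'count': 3}

{'items': [23, 21, 44], 'count': 3}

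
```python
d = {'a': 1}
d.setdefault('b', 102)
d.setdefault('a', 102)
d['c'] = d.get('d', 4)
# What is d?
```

After line 1: d = {'a': 1}
After line 2 (setdefault adds 'b'=102): d = {'a': 1, 'b': 102}
After line 3 (setdefault 'a' no-op, already exists): d = {'a': 1, 'b': 102}
After line 4 (get('d', 4) returns default since 'd' not in d): d = {'a': 1, 'b': 102, 'c': 4}

{'a': 1, 'b': 102, 'c': 4}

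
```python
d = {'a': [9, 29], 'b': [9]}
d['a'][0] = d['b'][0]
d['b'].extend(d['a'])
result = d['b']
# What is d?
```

After line 1: d = {'a': [9, 29], 'b': [9]}
After line 2 (a[0] = b[0] = 9): d = {'a': [9, 29], 'b': [9]}
After line 3 (b.extend(a) appends [9, 29]): d = {'a': [9, 29], 'b': [9, 9, 29]}
After line 4: result = d['b'] = [9, 9, 29]

{'a': [9, 29], 'b': [9, 9, 29]}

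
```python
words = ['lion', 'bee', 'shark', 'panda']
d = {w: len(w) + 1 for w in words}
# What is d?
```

{'lion': 5, 'bee': 4, 'shark': 6, 'panda': 6}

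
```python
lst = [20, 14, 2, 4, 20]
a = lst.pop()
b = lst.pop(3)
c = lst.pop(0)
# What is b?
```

After line 1: lst = [20, 14, 2, 4, 20]
After line 2 (pop() -> a = 20): lst = [20, 14, 2, 4]
After line 3 (pop(3) -> b = 4): lst = [20, 14, 2]
After line 4 (pop(0) -> c = 20): lst = [14, 2]

4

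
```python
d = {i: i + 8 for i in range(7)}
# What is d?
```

{0: 8, 1: 9, 2: 10, 3: 11, 4: 12, 5: 13, 6: 14}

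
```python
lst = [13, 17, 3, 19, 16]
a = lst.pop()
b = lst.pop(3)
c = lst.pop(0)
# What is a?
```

After line 1: lst = [13, 17, 3, 19, 16]
After line 2 (pop() -> a = 16): lst = [13, 17, 3, 19]
After line 3 (pop(3) -> b = 19): lst = [13, 17, 3]
After line 4 (pop(0) -> c = 13): lst = [17, 3]

16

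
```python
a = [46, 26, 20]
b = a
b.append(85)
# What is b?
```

After line 1: a = [46, 26, 20]
After line 2 (b = a is an alias, same object): a = [46, 26, 20], b = [46, 26, 20]
After line 3 (b.append mutates the shared list): a = [46, 26, 20, 85], b = [46, 26, 20, 85]

[46, 26, 20, 85]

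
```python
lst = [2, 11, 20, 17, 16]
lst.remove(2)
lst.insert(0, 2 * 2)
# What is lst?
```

After line 1: lst = [2, 11, 20, 17, 16]
After line 2 (remove first 2): lst = [11, 20, 17, 16]
After line 3 (insert 4 at index 0): lst = [4, 11, 20, 17, 16]

[4, 11, 20, 17, 16]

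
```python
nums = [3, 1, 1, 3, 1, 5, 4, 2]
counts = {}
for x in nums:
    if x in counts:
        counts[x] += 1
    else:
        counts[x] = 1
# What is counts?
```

Initial: counts = {}, nums = [3, 1, 1, 3, 1, 5, 4, 2]
See 3: counts = {3: 1}
See 1: counts = {3: 1, 1: 1}
See 1: counts = {3: 1, 1: 2}
See 3: counts = {3: 2, 1: 2}
See 1: counts = {3: 2, 1: 3}
See 5: counts = {3: 2, 1: 3, 5: 1}
See 4: counts = {3: 2, 1: 3, 5: 1, 4: 1}
See 2: counts = {3: 2, 1: 3, 5: 1, 4: 1, 2: 1}

{3: 2, 1: 3, 5: 1, 4: 1, 2: 1}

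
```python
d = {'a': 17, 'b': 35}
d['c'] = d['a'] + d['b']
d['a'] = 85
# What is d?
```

After line 1: d = {'a': 17, 'b': 35}
After line 2 (d['c'] = 17 + 35): d = {'a': 17, 'b': 35, 'c': 52}
After line 3: d = {'a': 85, 'b': 35, 'c': 52}

{'a': 85, 'b': 35, 'c': 52}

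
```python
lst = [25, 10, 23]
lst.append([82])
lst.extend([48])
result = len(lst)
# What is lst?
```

After line 1: lst = [25, 10, 23]
After line 2 (append adds [82] as single element): lst = [25, 10, 23, [82]]
After line 3 (extend unpacks [48], adds 48): lst = [25, 10, 23, [82], 48]
After line 4: result = len(lst) = 5

[25, 10, 23, [82], 48]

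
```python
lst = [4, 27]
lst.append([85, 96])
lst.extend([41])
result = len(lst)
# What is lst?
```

After line 1: lst = [4, 27]
After line 2 (append adds [85, 96] as single element): lst = [4, 27, [85, 96]]
After line 3 (extend unpacks [41], adds 41): lst = [4, 27, [85, 96], 41]
After line 4: result = len(lst) = 4

[4, 27, [85, 96], 41]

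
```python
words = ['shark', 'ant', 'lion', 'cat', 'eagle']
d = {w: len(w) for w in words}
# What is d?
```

{'shark': 5, 'ant': 3, 'lion': 4, 'cat': 3, 'eagle': 5}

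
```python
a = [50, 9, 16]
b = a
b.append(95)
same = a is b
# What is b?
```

After line 1: a = [50, 9, 16]
After line 2 (b = a is an alias, same object): a = [50, 9, 16], b = [50, 9, 16]
After line 3 (b.append mutates the shared list): a = [50, 9, 16, 95], b = [50, 9, 16, 95]
After line 4 (same = a is b; same object -> True): same = True

[50, 9, 16, 95]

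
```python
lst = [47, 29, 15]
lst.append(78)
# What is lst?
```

[47, 29, 15, 78]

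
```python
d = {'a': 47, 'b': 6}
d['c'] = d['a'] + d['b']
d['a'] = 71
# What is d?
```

After line 1: d = {'a': 47, 'b': 6}
After line 2 (d['c'] = 47 + 6): d = {'a': 47, 'b': 6, 'c': 53}
After line 3: d = {'a': 71, 'b': 6, 'c': 53}

{'a': 71, 'b': 6, 'c': 53}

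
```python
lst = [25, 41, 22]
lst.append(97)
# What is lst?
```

[25, 41, 22, 97]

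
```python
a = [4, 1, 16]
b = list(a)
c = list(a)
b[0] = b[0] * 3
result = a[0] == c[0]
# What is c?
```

After line 1: a = [4, 1, 16]
After line 2 (b = list(a), copy): a = [4, 1, 16], b = [4, 1, 16]
After line 3 (c = list(a) is a copy, new object): c = [4, 1, 16]
After line 4 (b[0] = 4 * 3 = 12; only b mutates (copy)): a = [4, 1, 16], b = [12, 1, 16], c = [4, 1, 16]
After line 5 (a[0] = 4, c[0] = 4; result = True)

[4, 1, 16]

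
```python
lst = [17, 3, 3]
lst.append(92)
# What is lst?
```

[17, 3, 3, 92]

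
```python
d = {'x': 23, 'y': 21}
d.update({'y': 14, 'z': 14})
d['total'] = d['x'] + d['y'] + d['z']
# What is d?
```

After line 1: d = {'x': 23, 'y': 21}
After line 2 (y overwritten, z added): d = {'x': 23, 'y': 14, 'z': 14}
After line 3 (total = 23 + 14 + 14 = 51): d = {'x': 23, 'y': 14, 'z': 14, 'total': 51}

{'x': 23, 'y': 14, 'z': 14, 'total': 51}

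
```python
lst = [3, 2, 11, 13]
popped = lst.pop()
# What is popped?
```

13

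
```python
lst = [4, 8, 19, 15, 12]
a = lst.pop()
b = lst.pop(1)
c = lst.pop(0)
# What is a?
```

After line 1: lst = [4, 8, 19, 15, 12]
After line 2 (pop() -> a = 12): lst = [4, 8, 19, 15]
After line 3 (pop(1) -> b = 8): lst = [4, 19, 15]
After line 4 (pop(0) -> c = 4): lst = [19, 15]

12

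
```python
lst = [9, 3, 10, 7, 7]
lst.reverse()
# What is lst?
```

[7, 7, 10, 3, 9]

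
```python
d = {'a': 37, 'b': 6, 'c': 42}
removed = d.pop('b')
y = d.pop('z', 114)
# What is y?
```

After line 1: d = {'a': 37, 'b': 6, 'c': 42}
After line 2 (pop 'b' returns 6): d = {'a': 37, 'c': 42}, removed = 6
After line 3 (pop 'z' missing, returns default 114): d = {'a': 37, 'c': 42}, y = 114

114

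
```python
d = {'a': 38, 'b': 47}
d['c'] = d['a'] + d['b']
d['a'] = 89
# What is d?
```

After line 1: d = {'a': 38, 'b': 47}
After line 2 (d['c'] = 38 + 47): d = {'a': 38, 'b': 47, 'c': 85}
After line 3: d = {'a': 89, 'b': 47, 'c': 85}

{'a': 89, 'b': 47, 'c': 85}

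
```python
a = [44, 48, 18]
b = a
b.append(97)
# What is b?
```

After line 1: a = [44, 48, 18]
After line 2 (b = a is an alias, same object): a = [44, 48, 18], b = [44, 48, 18]
After line 3 (b.append mutates the shared list): a = [44, 48, 18, 97], b = [44, 48, 18, 97]

[44, 48, 18, 97]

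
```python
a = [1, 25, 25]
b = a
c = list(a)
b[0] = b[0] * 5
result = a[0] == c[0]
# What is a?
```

After line 1: a = [1, 25, 25]
After line 2 (b = a, alias): a = [1, 25, 25], b = [1, 25, 25]
After line 3 (c = list(a) is a copy, new object): c = [1, 25, 25]
After line 4 (b[0] = 1 * 5 = 5; mutates shared a/b): a = b = [5, 25, 25], c = [1, 25, 25]
After line 5 (a[0] = 5, c[0] = 1; result = False)

[5, 25, 25]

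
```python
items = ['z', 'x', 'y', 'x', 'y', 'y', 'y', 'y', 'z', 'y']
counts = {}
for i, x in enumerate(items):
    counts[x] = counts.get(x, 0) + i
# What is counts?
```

Initial: counts = {}, items = ['z', 'x', 'y', 'x', 'y', 'y', 'y', 'y', 'z', 'y']
i=0, x='z': counts = {'z': 0}
i=1, x='x': counts = {'z': 0, 'x': 1}
i=2, x='y': counts = {'z': 0, 'x': 1, 'y': 2}
i=3, x='x': counts = {'z': 0, 'x': 4, 'y': 2}
i=4, x='y': counts = {'z': 0, 'x': 4, 'y': 6}
i=5, x='y': counts = {'z': 0, 'x': 4, 'y': 11}
i=6, x='y': counts = {'z': 0, 'x': 4, 'y': 17}
i=7, x='y': counts = {'z': 0, 'x': 4, 'y': 24}
i=8, x='z': counts = {'z': 8, 'x': 4, 'y': 24}
i=9, x='y': counts = {'z': 8, 'x': 4, 'y': 33}

{'z': 8, 'x': 4, 'y': 33}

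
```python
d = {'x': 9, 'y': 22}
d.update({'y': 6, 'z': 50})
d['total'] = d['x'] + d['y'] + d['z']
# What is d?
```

After line 1: d = {'x': 9, 'y': 22}
After line 2 (y overwritten, z added): d = {'x': 9, 'y': 6, 'z': 50}
After line 3 (total = 9 + 6 + 50 = 65): d = {'x': 9, 'y': 6, 'z': 50, 'total': 65}

{'x': 9, 'y': 6, 'z': 50, 'total': 65}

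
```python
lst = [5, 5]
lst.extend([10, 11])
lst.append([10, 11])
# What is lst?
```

After line 1: lst = [5, 5]
After line 2 (extend unpacks [10, 11]): lst = [5, 5, 10, 11]
After line 3 (append adds [10, 11] as single element): lst = [5, 5, 10, 11, [10, 11]]

[5, 5, 10, 11, [10, 11]]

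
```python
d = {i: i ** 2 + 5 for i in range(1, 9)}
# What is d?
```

{1: 6, 2: 9, 3: 14, 4: 21, 5: 30, 6: 41, 7: 54, 8: 69}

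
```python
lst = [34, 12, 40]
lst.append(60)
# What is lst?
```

[34, 12, 40, 60]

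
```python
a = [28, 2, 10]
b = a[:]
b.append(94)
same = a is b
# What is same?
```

After line 1: a = [28, 2, 10]
After line 2 (b = a[:] is a shallow copy, new object): a = [28, 2, 10], b = [28, 2, 10]
After line 3 (append only mutates b): a = [28, 2, 10], b = [28, 2, 10, 94]
After line 4 (same = a is b; different objects -> False): same = False

False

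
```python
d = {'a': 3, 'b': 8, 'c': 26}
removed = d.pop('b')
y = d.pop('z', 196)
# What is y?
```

After line 1: d = {'a': 3, 'b': 8, 'c': 26}
After line 2 (pop 'b' returns 8): d = {'a': 3, 'c': 26}, removed = 8
After line 3 (pop 'z' missing, returns default 196): d = {'a': 3, 'c': 26}, y = 196

196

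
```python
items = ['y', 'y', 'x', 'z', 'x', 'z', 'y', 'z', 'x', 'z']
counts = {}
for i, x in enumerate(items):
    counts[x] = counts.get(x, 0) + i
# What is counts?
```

Initial: counts = {}, items = ['y', 'y', 'x', 'z', 'x', 'z', 'y', 'z', 'x', 'z']
i=0, x='y': counts = {'y': 0}
i=1, x='y': counts = {'y': 1}
i=2, x='x': counts = {'y': 1, 'x': 2}
i=3, x='z': counts = {'y': 1, 'x': 2, 'z': 3}
i=4, x='x': counts = {'y': 1, 'x': 6, 'z': 3}
i=5, x='z': counts = {'y': 1, 'x': 6, 'z': 8}
i=6, x='y': counts = {'y': 7, 'x': 6, 'z': 8}
i=7, x='z': counts = {'y': 7, 'x': 6, 'z': 15}
i=8, x='x': counts = {'y': 7, 'x': 14, 'z': 15}
i=9, x='z': counts = {'y': 7, 'x': 14, 'z': 24}

{'y': 7, 'x': 14, 'z': 24}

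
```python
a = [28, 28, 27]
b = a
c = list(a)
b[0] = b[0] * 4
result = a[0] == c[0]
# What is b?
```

After line 1: a = [28, 28, 27]
After line 2 (b = a, alias): a = [28, 28, 27], b = [28, 28, 27]
After line 3 (c = list(a) is a copy, new object): c = [28, 28, 27]
After line 4 (b[0] = 28 * 4 = 112; mutates shared a/b): a = b = [112, 28, 27], c = [28, 28, 27]
After line 5 (a[0] = 112, c[0] = 28; result = False)

[112, 28, 27]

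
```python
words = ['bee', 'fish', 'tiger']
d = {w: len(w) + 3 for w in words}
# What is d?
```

{'bee': 6, 'fish': 7, 'tiger': 8}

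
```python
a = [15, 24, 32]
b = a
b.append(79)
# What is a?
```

After line 1: a = [15, 24, 32]
After line 2 (b = a is an alias, same object): a = [15, 24, 32], b = [15, 24, 32]
After line 3 (b.append mutates the shared list): a = [15, 24, 32, 79], b = [15, 24, 32, 79]

[15, 24, 32, 79]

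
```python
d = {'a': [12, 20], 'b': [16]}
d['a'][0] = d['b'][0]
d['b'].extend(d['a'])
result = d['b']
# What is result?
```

After line 1: d = {'a': [12, 20], 'b': [16]}
After line 2 (a[0] = b[0] = 16): d = {'a': [16, 20], 'b': [16]}
After line 3 (b.extend(a) appends [16, 20]): d = {'a': [16, 20], 'b': [16, 16, 20]}
After line 4: result = d['b'] = [16, 16, 20]

[16, 16, 20]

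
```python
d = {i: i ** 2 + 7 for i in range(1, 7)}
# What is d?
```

{1: 8, 2: 11, 3: 16, 4: 23, 5: 32, 6: 43}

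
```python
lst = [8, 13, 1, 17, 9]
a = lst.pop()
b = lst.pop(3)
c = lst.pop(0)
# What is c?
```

After line 1: lst = [8, 13, 1, 17, 9]
After line 2 (pop() -> a = 9): lst = [8, 13, 1, 17]
After line 3 (pop(3) -> b = 17): lst = [8, 13, 1]
After line 4 (pop(0) -> c = 8): lst = [13, 1]

8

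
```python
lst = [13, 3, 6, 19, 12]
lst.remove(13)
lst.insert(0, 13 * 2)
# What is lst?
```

After line 1: lst = [13, 3, 6, 19, 12]
After line 2 (remove first 13): lst = [3, 6, 19, 12]
After line 3 (insert 26 at index 0): lst = [26, 3, 6, 19, 12]

[26, 3, 6, 19, 12]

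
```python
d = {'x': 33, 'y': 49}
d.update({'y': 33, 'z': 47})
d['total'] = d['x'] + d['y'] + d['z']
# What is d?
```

After line 1: d = {'x': 33, 'y': 49}
After line 2 (y overwritten, z added): d = {'x': 33, 'y': 33, 'z': 47}
After line 3 (total = 33 + 33 + 47 = 113): d = {'x': 33, 'y': 33, 'z': 47, 'total': 113}

{'x': 33, 'y': 33, 'z': 47, 'total': 113}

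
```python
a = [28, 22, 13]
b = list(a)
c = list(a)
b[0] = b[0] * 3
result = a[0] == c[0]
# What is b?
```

After line 1: a = [28, 22, 13]
After line 2 (b = list(a), copy): a = [28, 22, 13], b = [28, 22, 13]
After line 3 (c = list(a) is a copy, new object): c = [28, 22, 13]
After line 4 (b[0] = 28 * 3 = 84; only b mutates (copy)): a = [28, 22, 13], b = [84, 22, 13], c = [28, 22, 13]
After line 5 (a[0] = 28, c[0] = 28; result = True)

[84, 22, 13]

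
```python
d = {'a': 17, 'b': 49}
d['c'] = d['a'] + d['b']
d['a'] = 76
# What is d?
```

After line 1: d = {'a': 17, 'b': 49}
After line 2 (d['c'] = 17 + 49): d = {'a': 17, 'b': 49, 'c': 66}
After line 3: d = {'a': 76, 'b': 49, 'c': 66}

{'a': 76, 'b': 49, 'c': 66}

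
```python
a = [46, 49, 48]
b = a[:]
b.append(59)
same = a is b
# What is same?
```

After line 1: a = [46, 49, 48]
After line 2 (b = a[:] is a shallow copy, new object): a = [46, 49, 48], b = [46, 49, 48]
After line 3 (append only mutates b): a = [46, 49, 48], b = [46, 49, 48, 59]
After line 4 (same = a is b; different objects -> False): same = False

False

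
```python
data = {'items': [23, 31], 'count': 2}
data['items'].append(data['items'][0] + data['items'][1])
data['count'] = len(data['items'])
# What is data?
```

After line 1: data = {'items': [23, 31], 'count': 2}
After line 2 (append 23 + 31 = 54): data = {'items': [23, 31, 54], 'count': 2}
After line 3 (count = len(items) = 3): data = {'items': [23, 31, 54], 'count': 3}

{'items': [23, 31, 54], 'count': 3}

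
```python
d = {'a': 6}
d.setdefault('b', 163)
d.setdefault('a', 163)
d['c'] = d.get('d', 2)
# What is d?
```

After line 1: d = {'a': 6}
After line 2 (setdefault adds 'b'=163): d = {'a': 6, 'b': 163}
After line 3 (setdefault 'a' no-op, already exists): d = {'a': 6, 'b': 163}
After line 4 (get('d', 2) returns default since 'd' not in d): d = {'a': 6, 'b': 163, 'c': 2}

{'a': 6, 'b': 163, 'c': 2}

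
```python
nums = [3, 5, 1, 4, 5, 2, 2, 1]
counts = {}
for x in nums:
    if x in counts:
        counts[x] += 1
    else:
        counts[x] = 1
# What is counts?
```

Initial: counts = {}, nums = [3, 5, 1, 4, 5, 2, 2, 1]
See 3: counts = {3: 1}
See 5: counts = {3: 1, 5: 1}
See 1: counts = {3: 1, 5: 1, 1: 1}
See 4: counts = {3: 1, 5: 1, 1: 1, 4: 1}
See 5: counts = {3: 1, 5: 2, 1: 1, 4: 1}
See 2: counts = {3: 1, 5: 2, 1: 1, 4: 1, 2: 1}
See 2: counts = {3: 1, 5: 2, 1: 1, 4: 1, 2: 2}
See 1: counts = {3: 1, 5: 2, 1: 2, 4: 1, 2: 2}

{3: 1, 5: 2, 1: 2, 4: 1, 2: 2}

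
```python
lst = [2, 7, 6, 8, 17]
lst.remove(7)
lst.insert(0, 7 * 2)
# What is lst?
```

After line 1: lst = [2, 7, 6, 8, 17]
After line 2 (remove first 7): lst = [2, 6, 8, 17]
After line 3 (insert 14 at index 0): lst = [14, 2, 6, 8, 17]

[14, 2, 6, 8, 17]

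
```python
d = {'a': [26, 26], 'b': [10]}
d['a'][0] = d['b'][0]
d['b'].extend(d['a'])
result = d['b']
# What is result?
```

After line 1: d = {'a': [26, 26], 'b': [10]}
After line 2 (a[0] = b[0] = 10): d = {'a': [10, 26], 'b': [10]}
After line 3 (b.extend(a) appends [10, 26]): d = {'a': [10, 26], 'b': [10, 10, 26]}
After line 4: result = d['b'] = [10, 10, 26]

[10, 10, 26]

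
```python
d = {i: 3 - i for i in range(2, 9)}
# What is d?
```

{2: 1, 3: 0, 4: -1, 5: -2, 6: -3, 7: -4, 8: -5}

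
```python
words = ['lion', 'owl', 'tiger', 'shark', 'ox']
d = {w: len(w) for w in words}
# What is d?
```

{'lion': 4, 'owl': 3, 'tiger': 5, 'shark': 5, 'ox': 2}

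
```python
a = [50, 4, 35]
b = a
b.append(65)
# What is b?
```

After line 1: a = [50, 4, 35]
After line 2 (b = a is an alias, same object): a = [50, 4, 35], b = [50, 4, 35]
After line 3 (b.append mutates the shared list): a = [50, 4, 35, 65], b = [50, 4, 35, 65]

[50, 4, 35, 65]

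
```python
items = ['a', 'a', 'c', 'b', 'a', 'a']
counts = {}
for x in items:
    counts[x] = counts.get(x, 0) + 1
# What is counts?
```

Initial: counts = {}, items = ['a', 'a', 'c', 'b', 'a', 'a']
See 'a': counts = {'a': 1}
See 'a': counts = {'a': 2}
See 'c': counts = {'a': 2, 'c': 1}
See 'b': counts = {'a': 2, 'c': 1, 'b': 1}
See 'a': counts = {'a': 3, 'c': 1, 'b': 1}
See 'a': counts = {'a': 4, 'c': 1, 'b': 1}

{'a': 4, 'c': 1, 'b': 1}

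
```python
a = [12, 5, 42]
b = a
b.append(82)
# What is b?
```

After line 1: a = [12, 5, 42]
After line 2 (b = a is an alias, same object): a = [12, 5, 42], b = [12, 5, 42]
After line 3 (b.append mutates the shared list): a = [12, 5, 42, 82], b = [12, 5, 42, 82]

[12, 5, 42, 82]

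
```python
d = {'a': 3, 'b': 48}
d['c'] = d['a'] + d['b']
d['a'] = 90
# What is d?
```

After line 1: d = {'a': 3, 'b': 48}
After line 2 (d['c'] = 3 + 48): d = {'a': 3, 'b': 48, 'c': 51}
After line 3: d = {'a': 90, 'b': 48, 'c': 51}

{'a': 90, 'b': 48, 'c': 51}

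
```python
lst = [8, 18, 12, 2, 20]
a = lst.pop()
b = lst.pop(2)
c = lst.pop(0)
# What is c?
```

After line 1: lst = [8, 18, 12, 2, 20]
After line 2 (pop() -> a = 20): lst = [8, 18, 12, 2]
After line 3 (pop(2) -> b = 12): lst = [8, 18, 2]
After line 4 (pop(0) -> c = 8): lst = [18, 2]

8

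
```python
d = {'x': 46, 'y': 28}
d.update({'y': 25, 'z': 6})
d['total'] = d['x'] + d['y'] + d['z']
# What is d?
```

After line 1: d = {'x': 46, 'y': 28}
After line 2 (y overwritten, z added): d = {'x': 46, 'y': 25, 'z': 6}
After line 3 (total = 46 + 25 + 6 = 77): d = {'x': 46, 'y': 25, 'z': 6, 'total': 77}

{'x': 46, 'y': 25, 'z': 6, 'total': 77}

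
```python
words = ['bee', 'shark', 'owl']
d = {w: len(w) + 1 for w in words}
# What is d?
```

{'bee': 4, 'shark': 6, 'owl': 4}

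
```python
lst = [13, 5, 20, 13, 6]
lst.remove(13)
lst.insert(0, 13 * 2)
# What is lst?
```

After line 1: lst = [13, 5, 20, 13, 6]
After line 2 (remove first 13): lst = [5, 20, 13, 6]
After line 3 (insert 26 at index 0): lst = [26, 5, 20, 13, 6]

[26, 5, 20, 13, 6]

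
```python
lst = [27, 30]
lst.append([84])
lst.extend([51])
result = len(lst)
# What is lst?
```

After line 1: lst = [27, 30]
After line 2 (append adds [84] as single element): lst = [27, 30, [84]]
After line 3 (extend unpacks [51], adds 51): lst = [27, 30, [84], 51]
After line 4: result = len(lst) = 4

[27, 30, [84], 51]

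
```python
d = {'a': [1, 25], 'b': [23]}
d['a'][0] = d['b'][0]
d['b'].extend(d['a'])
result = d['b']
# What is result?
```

After line 1: d = {'a': [1, 25], 'b': [23]}
After line 2 (a[0] = b[0] = 23): d = {'a': [23, 25], 'b': [23]}
After line 3 (b.extend(a) appends [23, 25]): d = {'a': [23, 25], 'b': [23, 23, 25]}
After line 4: result = d['b'] = [23, 23, 25]

[23, 23, 25]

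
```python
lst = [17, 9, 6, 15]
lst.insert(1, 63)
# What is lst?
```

[17, 63, 9, 6, 15]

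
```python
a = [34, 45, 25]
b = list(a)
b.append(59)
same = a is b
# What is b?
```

After line 1: a = [34, 45, 25]
After line 2 (b = list(a) is a shallow copy, new object): a = [34, 45, 25], b = [34, 45, 25]
After line 3 (append only mutates b): a = [34, 45, 25], b = [34, 45, 25, 59]
After line 4 (same = a is b; different objects -> False): same = False

[34, 45, 25, 59]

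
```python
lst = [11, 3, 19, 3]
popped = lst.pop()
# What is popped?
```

3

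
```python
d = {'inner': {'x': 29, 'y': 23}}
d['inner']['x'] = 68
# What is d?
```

After line 1: d = {'inner': {'x': 29, 'y': 23}}
After line 2 (inner x overwritten): d = {'inner': {'x': 68, 'y': 23}}

{'inner': {'x': 68, 'y': 23}}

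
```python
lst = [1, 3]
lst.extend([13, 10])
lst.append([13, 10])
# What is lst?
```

After line 1: lst = [1, 3]
After line 2 (extend unpacks [13, 10]): lst = [1, 3, 13, 10]
After line 3 (append adds [13, 10] as single element): lst = [1, 3, 13, 10, [13, 10]]

[1, 3, 13, 10, [13, 10]]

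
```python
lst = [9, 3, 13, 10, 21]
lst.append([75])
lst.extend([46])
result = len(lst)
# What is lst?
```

After line 1: lst = [9, 3, 13, 10, 21]
After line 2 (append adds [75] as single element): lst = [9, 3, 13, 10, 21, [75]]
After line 3 (extend unpacks [46], adds 46): lst = [9, 3, 13, 10, 21, [75], 46]
After line 4: result = len(lst) = 7

[9, 3, 13, 10, 21, [75], 46]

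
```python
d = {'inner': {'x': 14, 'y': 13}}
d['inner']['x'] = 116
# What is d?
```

After line 1: d = {'inner': {'x': 14, 'y': 13}}
After line 2 (inner x overwritten): d = {'inner': {'x': 116, 'y': 13}}

{'inner': {'x': 116, 'y': 13}}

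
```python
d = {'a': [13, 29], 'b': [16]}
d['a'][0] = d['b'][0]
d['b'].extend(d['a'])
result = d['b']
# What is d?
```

After line 1: d = {'a': [13, 29], 'b': [16]}
After line 2 (a[0] = b[0] = 16): d = {'a': [16, 29], 'b': [16]}
After line 3 (b.extend(a) appends [16, 29]): d = {'a': [16, 29], 'b': [16, 16, 29]}
After line 4: result = d['b'] = [16, 16, 29]

{'a': [16, 29], 'b': [16, 16, 29]}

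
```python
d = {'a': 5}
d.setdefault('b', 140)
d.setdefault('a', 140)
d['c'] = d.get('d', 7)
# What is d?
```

After line 1: d = {'a': 5}
After line 2 (setdefault adds 'b'=140): d = {'a': 5, 'b': 140}
After line 3 (setdefault 'a' no-op, already exists): d = {'a': 5, 'b': 140}
After line 4 (get('d', 7) returns default since 'd' not in d): d = {'a': 5, 'b': 140, 'c': 7}

{'a': 5, 'b': 140, 'c': 7}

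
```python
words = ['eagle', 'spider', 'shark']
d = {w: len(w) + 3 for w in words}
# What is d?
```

{'eagle': 8, 'spider': 9, 'shark': 8}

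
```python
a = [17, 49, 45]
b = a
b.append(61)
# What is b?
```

After line 1: a = [17, 49, 45]
After line 2 (b = a is an alias, same object): a = [17, 49, 45], b = [17, 49, 45]
After line 3 (b.append mutates the shared list): a = [17, 49, 45, 61], b = [17, 49, 45, 61]

[17, 49, 45, 61]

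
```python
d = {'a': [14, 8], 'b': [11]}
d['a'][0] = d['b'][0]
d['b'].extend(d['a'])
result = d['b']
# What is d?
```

After line 1: d = {'a': [14, 8], 'b': [11]}
After line 2 (a[0] = b[0] = 11): d = {'a': [11, 8], 'b': [11]}
After line 3 (b.extend(a) appends [11, 8]): d = {'a': [11, 8], 'b': [11, 11, 8]}
After line 4: result = d['b'] = [11, 11, 8]

{'a': [11, 8], 'b': [11, 11, 8]}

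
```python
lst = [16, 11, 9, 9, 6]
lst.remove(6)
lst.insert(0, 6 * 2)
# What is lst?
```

After line 1: lst = [16, 11, 9, 9, 6]
After line 2 (remove first 6): lst = [16, 11, 9, 9]
After line 3 (insert 12 at index 0): lst = [12, 16, 11, 9, 9]

[12, 16, 11, 9, 9]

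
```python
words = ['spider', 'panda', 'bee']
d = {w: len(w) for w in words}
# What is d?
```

{'spider': 6, 'panda': 5, 'bee': 3}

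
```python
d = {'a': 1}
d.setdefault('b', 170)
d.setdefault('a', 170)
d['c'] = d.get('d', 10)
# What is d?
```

After line 1: d = {'a': 1}
After line 2 (setdefault adds 'b'=170): d = {'a': 1, 'b': 170}
After line 3 (setdefault 'a' no-op, already exists): d = {'a': 1, 'b': 170}
After line 4 (get('d', 10) returns default since 'd' not in d): d = {'a': 1, 'b': 170, 'c': 10}

{'a': 1, 'b': 170, 'c': 10}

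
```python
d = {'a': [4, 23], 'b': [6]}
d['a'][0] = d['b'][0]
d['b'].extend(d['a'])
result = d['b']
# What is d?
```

After line 1: d = {'a': [4, 23], 'b': [6]}
After line 2 (a[0] = b[0] = 6): d = {'a': [6, 23], 'b': [6]}
After line 3 (b.extend(a) appends [6, 23]): d = {'a': [6, 23], 'b': [6, 6, 23]}
After line 4: result = d['b'] = [6, 6, 23]

{'a': [6, 23], 'b': [6, 6, 23]}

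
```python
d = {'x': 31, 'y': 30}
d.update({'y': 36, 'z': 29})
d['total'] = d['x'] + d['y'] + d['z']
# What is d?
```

After line 1: d = {'x': 31, 'y': 30}
After line 2 (y overwritten, z added): d = {'x': 31, 'y': 36, 'z': 29}
After line 3 (total = 31 + 36 + 29 = 96): d = {'x': 31, 'y': 36, 'z': 29, 'total': 96}

{'x': 31, 'y': 36, 'z': 29, 'total': 96}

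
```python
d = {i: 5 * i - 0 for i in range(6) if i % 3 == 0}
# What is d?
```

{0: 0, 3: 15}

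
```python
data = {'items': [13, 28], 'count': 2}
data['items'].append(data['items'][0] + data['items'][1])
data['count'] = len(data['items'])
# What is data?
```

After line 1: data = {'items': [13, 28], 'count': 2}
After line 2 (append 13 + 28 = 41): data = {'items': [13, 28, 41], 'count': 2}
After line 3 (count = len(items) = 3): data = {'items': [13, 28, 41], 'count': 3}

{'items': [13, 28, 41], 'count': 3}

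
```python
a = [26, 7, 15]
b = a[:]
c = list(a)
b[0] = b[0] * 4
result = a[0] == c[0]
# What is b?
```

After line 1: a = [26, 7, 15]
After line 2 (b = a[:], copy): a = [26, 7, 15], b = [26, 7, 15]
After line 3 (c = list(a) is a copy, new object): c = [26, 7, 15]
After line 4 (b[0] = 26 * 4 = 104; only b mutates (copy)): a = [26, 7, 15], b = [104, 7, 15], c = [26, 7, 15]
After line 5 (a[0] = 26, c[0] = 26; result = True)

[104, 7, 15]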